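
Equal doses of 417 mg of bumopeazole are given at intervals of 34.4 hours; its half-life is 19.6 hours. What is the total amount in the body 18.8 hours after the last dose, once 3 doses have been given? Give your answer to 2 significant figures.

300 mg

The 3 doses were given 87.6, 53.2, 18.8 hours ago.
Total = 417·(1/2)^(87.6/19.6) + 417·(1/2)^(53.2/19.6) + 417·(1/2)^(18.8/19.6)
      = 18.824 + 63.541 + 214.48 ≈ 296.85 mg.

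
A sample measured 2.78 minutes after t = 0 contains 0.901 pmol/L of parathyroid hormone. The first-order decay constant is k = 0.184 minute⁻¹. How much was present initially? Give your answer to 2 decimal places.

t½ = ln 2 / k = 0.69315 / 0.184 ≈ 3.7671 minutes.
Number of half-lives elapsed: n = 2.78/3.7671 ≈ 0.73797.
A₀ = A × 2^n = 0.901 × 2^0.73797 = 0.901 × 1.6678 ≈ 1.5027 pmol/L.

1.50 pmol/L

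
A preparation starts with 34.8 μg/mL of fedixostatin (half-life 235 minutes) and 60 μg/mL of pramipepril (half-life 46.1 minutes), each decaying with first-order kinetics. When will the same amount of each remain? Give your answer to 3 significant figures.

Set 34.8·(1/2)^(t/235) = 60·(1/2)^(t/46.1).
Taking log₂: log₂(34.8/60) = t·(1/235 − 1/46.1).
log₂(0.58) = -0.78588; 1/235 − 1/46.1 = -0.017437.
t = -0.78588 / -0.017437 ≈ 45.07 minutes.

45.1 minutes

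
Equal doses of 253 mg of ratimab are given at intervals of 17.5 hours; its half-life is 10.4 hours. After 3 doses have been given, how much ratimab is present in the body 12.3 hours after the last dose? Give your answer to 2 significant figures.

The 3 doses were given 47.3, 29.8, 12.3 hours ago.
Total = 253·(1/2)^(47.3/10.4) + 253·(1/2)^(29.8/10.4) + 253·(1/2)^(12.3/10.4)
      = 10.815 + 34.718 + 111.45 ≈ 156.99 mg.

160 mg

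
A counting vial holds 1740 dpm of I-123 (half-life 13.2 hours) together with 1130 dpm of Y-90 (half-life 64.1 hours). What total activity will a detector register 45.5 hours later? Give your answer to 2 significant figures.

850 dpm

I-123: 1740 × (1/2)^(45.5/13.2) = 1740 × (1/2)^3.447 ≈ 159.55 dpm.
Y-90: 1130 × (1/2)^(45.5/64.1) = 1130 × (1/2)^0.70983 ≈ 690.87 dpm.
Total = 159.55 + 690.87 ≈ 850.43 dpm.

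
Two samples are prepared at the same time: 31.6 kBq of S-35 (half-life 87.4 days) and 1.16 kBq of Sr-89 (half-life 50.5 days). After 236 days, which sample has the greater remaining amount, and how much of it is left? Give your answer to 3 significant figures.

S-35: 31.6 × (1/2)^2.7002 ≈ 4.8622 kBq.
Sr-89: 1.16 × (1/2)^4.6733 ≈ 0.045464 kBq.
S-35 has more remaining, at ≈ 4.8622 kBq.

S-35, 4.86 kBq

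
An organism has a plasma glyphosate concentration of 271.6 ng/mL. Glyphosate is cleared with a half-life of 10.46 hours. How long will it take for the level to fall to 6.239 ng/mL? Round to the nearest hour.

57 hours

Fraction remaining = 6.239/271.6 ≈ 0.022971.
n = log₂(271.6/6.239) = ln(43.533)/ln 2 ≈ 5.444 half-lives.
t = n × t½ = 5.444 × 10.46 ≈ 56.945 hours.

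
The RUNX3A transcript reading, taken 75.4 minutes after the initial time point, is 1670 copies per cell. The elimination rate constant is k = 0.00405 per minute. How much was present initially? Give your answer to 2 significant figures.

2300 copies per cell

t½ = ln 2 / k = 0.69315 / 0.00405 ≈ 171.15 minutes.
Number of half-lives elapsed: n = 75.4/171.15 ≈ 0.44056.
A₀ = A × 2^n = 1670 × 2^0.44056 = 1670 × 1.3571 ≈ 2266.4 copies per cell.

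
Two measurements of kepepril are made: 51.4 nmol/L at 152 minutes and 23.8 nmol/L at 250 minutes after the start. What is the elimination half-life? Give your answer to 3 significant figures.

88.2 minutes

Over Δt = 250 − 152 = 98 minutes, the level fell by a factor of 51.4/23.8 ≈ 2.1597.
n = log₂(2.1597) ≈ 1.1108 half-lives, so t½ = 98/1.1108 ≈ 88.224 minutes.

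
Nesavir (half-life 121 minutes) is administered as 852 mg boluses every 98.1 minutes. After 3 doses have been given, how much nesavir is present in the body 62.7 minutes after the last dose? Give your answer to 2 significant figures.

The 3 doses were given 258.9, 160.8, 62.7 minutes ago.
Total = 852·(1/2)^(258.9/121) + 852·(1/2)^(160.8/121) + 852·(1/2)^(62.7/121)
      = 193.35 + 339.15 + 594.91 ≈ 1127.4 mg.

1100 mg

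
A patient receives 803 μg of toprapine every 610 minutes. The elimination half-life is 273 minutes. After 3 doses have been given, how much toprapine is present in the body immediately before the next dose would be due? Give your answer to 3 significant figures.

215 μg

The 3 doses were given 1830, 1220, 610 minutes ago.
Total = 803·(1/2)^(1830/273) + 803·(1/2)^(1220/273) + 803·(1/2)^(610/273)
      = 7.7059 + 36.262 + 170.64 ≈ 214.61 μg.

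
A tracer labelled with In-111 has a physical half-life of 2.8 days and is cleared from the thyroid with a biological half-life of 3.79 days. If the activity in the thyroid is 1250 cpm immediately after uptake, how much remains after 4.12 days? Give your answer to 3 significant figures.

1/t_eff = 1/t_phys + 1/t_biol = 1/2.8 + 1/3.79 = 0.621 per day.
t_eff = 2.8 × 3.79 / (2.8 + 3.79) ≈ 1.6103 days.
Remaining = 1250 × (1/2)^(4.12/1.6103) = 1250 × (1/2)^2.5585 ≈ 212.19 cpm.

212 cpm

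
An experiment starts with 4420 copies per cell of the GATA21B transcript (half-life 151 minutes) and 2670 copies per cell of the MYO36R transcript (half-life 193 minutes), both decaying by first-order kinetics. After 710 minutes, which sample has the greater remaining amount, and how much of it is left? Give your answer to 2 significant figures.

MYO36R transcript, 210 copies per cell

GATA21B transcript: 4420 × (1/2)^4.702 ≈ 169.82 copies per cell.
MYO36R transcript: 2670 × (1/2)^3.6788 ≈ 208.49 copies per cell.
MYO36R transcript has more remaining, at ≈ 208.49 copies per cell.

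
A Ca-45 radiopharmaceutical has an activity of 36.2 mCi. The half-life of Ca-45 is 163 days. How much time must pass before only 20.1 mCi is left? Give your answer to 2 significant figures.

Fraction remaining = 20.1/36.2 ≈ 0.55525.
n = log₂(36.2/20.1) = ln(1.801)/ln 2 ≈ 0.84879 half-lives.
t = n × t½ = 0.84879 × 163 ≈ 138.35 days.

140 days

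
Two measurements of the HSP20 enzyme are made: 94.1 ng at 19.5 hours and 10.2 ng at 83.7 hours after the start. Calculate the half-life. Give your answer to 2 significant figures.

Over Δt = 83.7 − 19.5 = 64.2 hours, the level fell by a factor of 94.1/10.2 ≈ 9.2255.
n = log₂(9.2255) ≈ 3.2056 half-lives, so t½ = 64.2/3.2056 ≈ 20.027 hours.

20 hours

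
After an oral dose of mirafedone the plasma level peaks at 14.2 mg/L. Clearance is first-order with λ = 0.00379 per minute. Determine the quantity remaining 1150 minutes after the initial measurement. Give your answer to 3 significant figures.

t½ = ln 2 / λ = 0.69315 / 0.00379 ≈ 182.89 minutes.
Number of half-lives: n = 1150/182.89 ≈ 6.288.
Remaining = 14.2 × (1/2)^6.288 = 14.2 × 0.012798 ≈ 0.18173 mg/L.

0.182 mg/L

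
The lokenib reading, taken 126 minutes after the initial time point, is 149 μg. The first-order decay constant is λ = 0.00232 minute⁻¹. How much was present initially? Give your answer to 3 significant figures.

200 μg

t½ = ln 2 / λ = 0.69315 / 0.00232 ≈ 298.77 minutes.
Number of half-lives elapsed: n = 126/298.77 ≈ 0.42173.
A₀ = A × 2^n = 149 × 2^0.42173 = 149 × 1.3395 ≈ 199.59 μg.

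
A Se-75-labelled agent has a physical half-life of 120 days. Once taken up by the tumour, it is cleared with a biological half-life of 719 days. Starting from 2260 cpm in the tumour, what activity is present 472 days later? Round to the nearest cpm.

1/t_eff = 1/t_phys + 1/t_biol = 1/120 + 1/719 = 0.0097242 per day.
t_eff = 120 × 719 / (120 + 719) ≈ 102.84 days.
Remaining = 2260 × (1/2)^(472/102.84) = 2260 × (1/2)^4.5898 ≈ 93.851 cpm.

94 cpm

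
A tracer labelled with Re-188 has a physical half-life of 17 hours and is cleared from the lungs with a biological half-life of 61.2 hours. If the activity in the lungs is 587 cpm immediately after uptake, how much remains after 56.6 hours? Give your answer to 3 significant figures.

1/t_eff = 1/t_phys + 1/t_biol = 1/17 + 1/61.2 = 0.075163 per hour.
t_eff = 17 × 61.2 / (17 + 61.2) ≈ 13.304 hours.
Remaining = 587 × (1/2)^(56.6/13.304) = 587 × (1/2)^4.2542 ≈ 30.76 cpm.

30.8 cpm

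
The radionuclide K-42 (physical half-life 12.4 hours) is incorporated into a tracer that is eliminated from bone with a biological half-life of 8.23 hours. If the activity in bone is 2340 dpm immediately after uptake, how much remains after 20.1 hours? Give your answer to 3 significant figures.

1/t_eff = 1/t_phys + 1/t_biol = 1/12.4 + 1/8.23 = 0.20215 per hour.
t_eff = 12.4 × 8.23 / (12.4 + 8.23) ≈ 4.9468 hours.
Remaining = 2340 × (1/2)^(20.1/4.9468) = 2340 × (1/2)^4.0633 ≈ 139.98 dpm.

140 dpm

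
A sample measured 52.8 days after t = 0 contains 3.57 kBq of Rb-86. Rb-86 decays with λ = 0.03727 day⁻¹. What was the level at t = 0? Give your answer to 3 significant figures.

t½ = ln 2 / λ = 0.69315 / 0.03727 ≈ 18.598 days.
Number of half-lives elapsed: n = 52.8/18.598 ≈ 2.839.
A₀ = A × 2^n = 3.57 × 2^2.839 = 3.57 × 7.1553 ≈ 25.544 kBq.

25.5 kBq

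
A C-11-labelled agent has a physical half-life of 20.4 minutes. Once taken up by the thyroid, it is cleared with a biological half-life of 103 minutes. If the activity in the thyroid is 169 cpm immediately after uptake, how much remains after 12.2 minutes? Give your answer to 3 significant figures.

1/t_eff = 1/t_phys + 1/t_biol = 1/20.4 + 1/103 = 0.058728 per minute.
t_eff = 20.4 × 103 / (20.4 + 103) ≈ 17.028 minutes.
Remaining = 169 × (1/2)^(12.2/17.028) = 169 × (1/2)^0.71649 ≈ 102.85 cpm.

103 cpm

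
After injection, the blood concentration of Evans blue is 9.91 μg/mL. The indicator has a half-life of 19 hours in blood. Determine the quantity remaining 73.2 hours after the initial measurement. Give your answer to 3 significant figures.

Number of half-lives: n = 73.2/19 ≈ 3.8526.
Remaining = 9.91 × (1/2)^3.8526 = 9.91 × 0.069222 ≈ 0.68599 μg/mL.

0.686 μg/mL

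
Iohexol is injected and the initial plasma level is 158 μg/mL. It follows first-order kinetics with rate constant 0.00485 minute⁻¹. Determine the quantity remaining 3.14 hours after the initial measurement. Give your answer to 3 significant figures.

63.4 μg/mL

t½ = ln 2 / k = 0.69315 / 0.00485 ≈ 142.92 minutes.
Convert the elapsed time: 3.14 hours = 188.4 minutes.
Number of half-lives: n = 188.4/142.92 ≈ 1.3182.
Remaining = 158 × (1/2)^1.3182 = 158 × 0.40102 ≈ 63.361 μg/mL.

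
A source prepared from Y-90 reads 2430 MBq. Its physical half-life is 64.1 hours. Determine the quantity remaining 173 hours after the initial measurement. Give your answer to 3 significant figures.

Number of half-lives: n = 173/64.1 ≈ 2.6989.
Remaining = 2430 × (1/2)^2.6989 = 2430 × 0.15401 ≈ 374.24 MBq.

374 MBq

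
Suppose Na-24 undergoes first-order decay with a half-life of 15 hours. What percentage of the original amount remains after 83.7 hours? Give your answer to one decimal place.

n = 83.7/15 ≈ 5.58 half-lives.
Fraction remaining = (1/2)^5.58 ≈ 0.020905, i.e. 2.0905%.

2.1%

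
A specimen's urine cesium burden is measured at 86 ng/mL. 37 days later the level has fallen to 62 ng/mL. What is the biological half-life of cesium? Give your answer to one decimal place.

A/A₀ = 62/86 ≈ 0.72093.
n = log₂(1.3871) ≈ 0.47207 half-lives elapsed in 37 days.
t½ = 37/0.47207 ≈ 78.378 days.

78.4 days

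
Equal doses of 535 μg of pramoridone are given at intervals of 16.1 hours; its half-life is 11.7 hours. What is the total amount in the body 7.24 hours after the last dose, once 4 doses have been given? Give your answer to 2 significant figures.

550 μg

The 4 doses were given 55.54, 39.44, 23.34, 7.24 hours ago.
Total = 535·(1/2)^(55.54/11.7) + 535·(1/2)^(39.44/11.7) + 535·(1/2)^(23.34/11.7) + 535·(1/2)^(7.24/11.7)
      = 19.923 + 51.713 + 134.23 + 348.4 ≈ 554.26 μg.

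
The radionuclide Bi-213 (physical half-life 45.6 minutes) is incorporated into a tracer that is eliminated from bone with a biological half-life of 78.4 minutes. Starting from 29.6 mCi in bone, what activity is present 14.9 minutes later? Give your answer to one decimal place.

20.7 mCi

1/t_eff = 1/t_phys + 1/t_biol = 1/45.6 + 1/78.4 = 0.034685 per minute.
t_eff = 45.6 × 78.4 / (45.6 + 78.4) ≈ 28.831 minutes.
Remaining = 29.6 × (1/2)^(14.9/28.831) = 29.6 × (1/2)^0.51681 ≈ 20.688 mCi.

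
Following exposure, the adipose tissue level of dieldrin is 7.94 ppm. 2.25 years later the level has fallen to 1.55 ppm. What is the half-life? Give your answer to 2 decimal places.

A/A₀ = 1.55/7.94 ≈ 0.19521.
n = log₂(5.1226) ≈ 2.3569 half-lives elapsed in 2.25 years.
t½ = 2.25/2.3569 ≈ 0.95466 years.

0.95 years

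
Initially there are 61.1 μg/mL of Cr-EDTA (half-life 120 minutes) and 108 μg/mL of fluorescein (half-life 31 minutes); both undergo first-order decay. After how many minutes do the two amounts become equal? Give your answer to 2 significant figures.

Set 61.1·(1/2)^(t/120) = 108·(1/2)^(t/31).
Taking log₂: log₂(61.1/108) = t·(1/120 − 1/31).
log₂(0.56574) = -0.82179; 1/120 − 1/31 = -0.023925.
t = -0.82179 / -0.023925 ≈ 34.349 minutes.

34 minutes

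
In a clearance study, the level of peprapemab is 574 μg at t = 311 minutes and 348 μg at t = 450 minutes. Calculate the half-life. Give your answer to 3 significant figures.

193 minutes

Over Δt = 450 − 311 = 139 minutes, the level fell by a factor of 574/348 ≈ 1.6494.
n = log₂(1.6494) ≈ 0.72196 half-lives, so t½ = 139/0.72196 ≈ 192.53 minutes.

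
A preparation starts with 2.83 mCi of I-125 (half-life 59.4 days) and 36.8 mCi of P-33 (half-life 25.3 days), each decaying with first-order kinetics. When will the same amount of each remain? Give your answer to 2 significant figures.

160 days

Set 2.83·(1/2)^(t/59.4) = 36.8·(1/2)^(t/25.3).
Taking log₂: log₂(2.83/36.8) = t·(1/59.4 − 1/25.3).
log₂(0.076902) = -3.7008; 1/59.4 − 1/25.3 = -0.022691.
t = -3.7008 / -0.022691 ≈ 163.1 days.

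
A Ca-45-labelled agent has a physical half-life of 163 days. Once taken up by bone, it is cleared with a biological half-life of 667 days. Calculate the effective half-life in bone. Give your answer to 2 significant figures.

130 days

1/t_eff = 1/t_phys + 1/t_biol = 1/163 + 1/667 = 0.0076342 per day.
t_eff = 163 × 667 / (163 + 667) ≈ 130.99 days.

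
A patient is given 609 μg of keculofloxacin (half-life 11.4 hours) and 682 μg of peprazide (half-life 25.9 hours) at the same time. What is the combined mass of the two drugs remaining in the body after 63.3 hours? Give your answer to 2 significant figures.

keculofloxacin: 609 × (1/2)^(63.3/11.4) = 609 × (1/2)^5.5526 ≈ 12.975 μg.
peprazide: 682 × (1/2)^(63.3/25.9) = 682 × (1/2)^2.444 ≈ 125.33 μg.
Total = 12.975 + 125.33 ≈ 138.31 μg.

140 μg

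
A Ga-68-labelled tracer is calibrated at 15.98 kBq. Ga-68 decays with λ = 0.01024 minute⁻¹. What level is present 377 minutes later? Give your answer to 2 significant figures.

t½ = ln 2 / λ = 0.69315 / 0.01024 ≈ 67.69 minutes.
Number of half-lives: n = 377/67.69 ≈ 5.5695.
Remaining = 15.98 × (1/2)^5.5695 = 15.98 × 0.021058 ≈ 0.33651 kBq.

0.34 kBq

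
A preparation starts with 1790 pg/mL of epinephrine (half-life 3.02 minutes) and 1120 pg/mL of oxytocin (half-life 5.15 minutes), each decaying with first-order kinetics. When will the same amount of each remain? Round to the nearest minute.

Set 1790·(1/2)^(t/3.02) = 1120·(1/2)^(t/5.15).
Taking log₂: log₂(1790/1120) = t·(1/3.02 − 1/5.15).
log₂(1.5982) = 0.67646; 1/3.02 − 1/5.15 = 0.13695.
t = 0.67646 / 0.13695 ≈ 4.9394 minutes.

5 minutes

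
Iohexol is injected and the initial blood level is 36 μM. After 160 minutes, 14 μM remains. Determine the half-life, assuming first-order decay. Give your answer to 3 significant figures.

117 minutes

A/A₀ = 14/36 ≈ 0.38889.
n = log₂(2.5714) ≈ 1.3626 half-lives elapsed in 160 minutes.
t½ = 160/1.3626 ≈ 117.43 minutes.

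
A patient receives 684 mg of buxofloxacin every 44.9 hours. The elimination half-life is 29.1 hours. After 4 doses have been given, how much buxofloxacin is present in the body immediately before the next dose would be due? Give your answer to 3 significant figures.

352 mg

The 4 doses were given 179.6, 134.7, 89.8, 44.9 hours ago.
Total = 684·(1/2)^(179.6/29.1) + 684·(1/2)^(134.7/29.1) + 684·(1/2)^(89.8/29.1) + 684·(1/2)^(44.9/29.1)
      = 9.4875 + 27.646 + 80.557 + 234.74 ≈ 352.43 mg.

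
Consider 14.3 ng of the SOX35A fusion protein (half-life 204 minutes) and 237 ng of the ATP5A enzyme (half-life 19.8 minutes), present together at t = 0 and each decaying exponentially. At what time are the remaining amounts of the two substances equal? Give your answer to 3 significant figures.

Set 14.3·(1/2)^(t/204) = 237·(1/2)^(t/19.8).
Taking log₂: log₂(14.3/237) = t·(1/204 − 1/19.8).
log₂(0.060338) = -4.0508; 1/204 − 1/19.8 = -0.045603.
t = -4.0508 / -0.045603 ≈ 88.827 minutes.

88.8 minutes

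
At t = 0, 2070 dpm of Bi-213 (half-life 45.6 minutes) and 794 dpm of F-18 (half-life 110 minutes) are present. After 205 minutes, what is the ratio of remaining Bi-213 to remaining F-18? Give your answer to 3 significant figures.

Bi-213: 2070 × (1/2)^(205/45.6) = 2070 × (1/2)^4.4956 ≈ 91.76 dpm.
F-18: 794 × (1/2)^(205/110) = 794 × (1/2)^1.8636 ≈ 218.18 dpm.
Ratio ≈ 91.76 / 218.18 ≈ 0.42058.

0.421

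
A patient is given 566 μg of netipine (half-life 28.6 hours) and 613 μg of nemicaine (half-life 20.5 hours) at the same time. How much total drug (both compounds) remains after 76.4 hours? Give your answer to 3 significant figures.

135 μg

netipine: 566 × (1/2)^(76.4/28.6) = 566 × (1/2)^2.6713 ≈ 88.852 μg.
nemicaine: 613 × (1/2)^(76.4/20.5) = 613 × (1/2)^3.7268 ≈ 46.299 μg.
Total = 88.852 + 46.299 ≈ 135.15 μg.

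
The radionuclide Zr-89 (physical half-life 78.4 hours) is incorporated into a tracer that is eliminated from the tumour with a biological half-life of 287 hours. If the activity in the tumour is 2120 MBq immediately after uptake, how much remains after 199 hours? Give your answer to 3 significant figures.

1/t_eff = 1/t_phys + 1/t_biol = 1/78.4 + 1/287 = 0.016239 per hour.
t_eff = 78.4 × 287 / (78.4 + 287) ≈ 61.579 hours.
Remaining = 2120 × (1/2)^(199/61.579) = 2120 × (1/2)^3.2316 ≈ 225.69 MBq.

226 MBq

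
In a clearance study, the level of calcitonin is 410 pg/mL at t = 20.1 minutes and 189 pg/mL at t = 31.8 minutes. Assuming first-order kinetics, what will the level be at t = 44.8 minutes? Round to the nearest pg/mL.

80 pg/mL

Over Δt = 31.8 − 20.1 = 11.7 minutes, the level fell by a factor of 410/189 ≈ 2.1693.
n = log₂(2.1693) ≈ 1.1172 half-lives, so t½ = 11.7/1.1172 ≈ 10.472 minutes.
From t = 31.8 to t = 44.8: 189 × (1/2)^((44.8−31.8)/10.472) ≈ 79.941 pg/mL.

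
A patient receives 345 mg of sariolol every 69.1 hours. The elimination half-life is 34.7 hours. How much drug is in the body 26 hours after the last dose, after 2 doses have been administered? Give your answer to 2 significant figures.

The 2 doses were given 95.1, 26 hours ago.
Total = 345·(1/2)^(95.1/34.7) + 345·(1/2)^(26/34.7)
      = 51.619 + 205.24 ≈ 256.86 mg.

260 mg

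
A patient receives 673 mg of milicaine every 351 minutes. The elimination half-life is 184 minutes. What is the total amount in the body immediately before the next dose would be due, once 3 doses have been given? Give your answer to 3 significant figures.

240 mg

The 3 doses were given 1053, 702, 351 minutes ago.
Total = 673·(1/2)^(1053/184) + 673·(1/2)^(702/184) + 673·(1/2)^(351/184)
      = 12.743 + 47.81 + 179.38 ≈ 239.93 mg.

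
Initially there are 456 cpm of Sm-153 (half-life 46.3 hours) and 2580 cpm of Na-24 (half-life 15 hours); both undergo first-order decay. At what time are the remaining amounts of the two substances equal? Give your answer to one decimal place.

Set 456·(1/2)^(t/46.3) = 2580·(1/2)^(t/15).
Taking log₂: log₂(456/2580) = t·(1/46.3 − 1/15).
log₂(0.17674) = -2.5003; 1/46.3 − 1/15 = -0.045068.
t = -2.5003 / -0.045068 ≈ 55.477 hours.

55.5 hours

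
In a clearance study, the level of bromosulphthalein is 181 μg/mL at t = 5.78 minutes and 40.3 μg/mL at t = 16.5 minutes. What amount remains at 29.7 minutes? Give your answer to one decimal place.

6.3 μg/mL

Over Δt = 16.5 − 5.78 = 10.72 minutes, the level fell by a factor of 181/40.3 ≈ 4.4913.
n = log₂(4.4913) ≈ 2.1671 half-lives, so t½ = 10.72/2.1671 ≈ 4.9466 minutes.
From t = 16.5 to t = 29.7: 40.3 × (1/2)^((29.7−16.5)/4.9466) ≈ 6.3388 μg/mL.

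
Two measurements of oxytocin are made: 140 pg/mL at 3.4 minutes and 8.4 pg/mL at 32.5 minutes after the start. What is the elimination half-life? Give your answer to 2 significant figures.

7.2 minutes

Over Δt = 32.5 − 3.4 = 29.1 minutes, the level fell by a factor of 140/8.4 ≈ 16.667.
n = log₂(16.667) ≈ 4.0589 half-lives, so t½ = 29.1/4.0589 ≈ 7.1694 minutes.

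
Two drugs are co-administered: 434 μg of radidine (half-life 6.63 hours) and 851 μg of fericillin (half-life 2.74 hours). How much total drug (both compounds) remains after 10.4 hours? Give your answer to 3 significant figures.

208 μg

radidine: 434 × (1/2)^(10.4/6.63) = 434 × (1/2)^1.5686 ≈ 146.31 μg.
fericillin: 851 × (1/2)^(10.4/2.74) = 851 × (1/2)^3.7956 ≈ 61.282 μg.
Total = 146.31 + 61.282 ≈ 207.6 μg.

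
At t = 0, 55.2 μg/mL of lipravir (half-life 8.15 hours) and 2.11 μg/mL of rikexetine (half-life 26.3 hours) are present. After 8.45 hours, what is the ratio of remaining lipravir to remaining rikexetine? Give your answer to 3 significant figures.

lipravir: 55.2 × (1/2)^(8.45/8.15) = 55.2 × (1/2)^1.0368 ≈ 26.905 μg/mL.
rikexetine: 2.11 × (1/2)^(8.45/26.3) = 2.11 × (1/2)^0.32129 ≈ 1.6887 μg/mL.
Ratio ≈ 26.905 / 1.6887 ≈ 15.932.

15.9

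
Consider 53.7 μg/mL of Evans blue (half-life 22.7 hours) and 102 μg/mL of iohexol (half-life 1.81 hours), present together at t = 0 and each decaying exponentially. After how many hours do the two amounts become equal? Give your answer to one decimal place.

Set 53.7·(1/2)^(t/22.7) = 102·(1/2)^(t/1.81).
Taking log₂: log₂(53.7/102) = t·(1/22.7 − 1/1.81).
log₂(0.52647) = -0.92558; 1/22.7 − 1/1.81 = -0.50843.
t = -0.92558 / -0.50843 ≈ 1.8204 hours.

1.8 hours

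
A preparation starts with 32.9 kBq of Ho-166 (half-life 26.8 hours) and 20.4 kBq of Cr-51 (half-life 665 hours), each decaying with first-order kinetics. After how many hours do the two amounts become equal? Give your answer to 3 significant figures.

Set 32.9·(1/2)^(t/26.8) = 20.4·(1/2)^(t/665).
Taking log₂: log₂(32.9/20.4) = t·(1/26.8 − 1/665).
log₂(1.6127) = 0.68952; 1/26.8 − 1/665 = 0.03581.
t = 0.68952 / 0.03581 ≈ 19.255 hours.

19.3 hours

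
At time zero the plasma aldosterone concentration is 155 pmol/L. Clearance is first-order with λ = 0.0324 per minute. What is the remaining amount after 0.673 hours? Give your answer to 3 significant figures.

t½ = ln 2 / λ = 0.69315 / 0.0324 ≈ 21.393 minutes.
Convert the elapsed time: 0.673 hours = 40.38 minutes.
Number of half-lives: n = 40.38/21.393 ≈ 1.8875.
Remaining = 155 × (1/2)^1.8875 = 155 × 0.27028 ≈ 41.893 pmol/L.

41.9 pmol/L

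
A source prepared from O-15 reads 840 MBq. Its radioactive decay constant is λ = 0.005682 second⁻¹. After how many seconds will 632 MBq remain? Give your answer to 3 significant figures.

50.1 seconds

t½ = ln 2 / λ = 0.69315 / 0.005682 ≈ 121.99 seconds.
Fraction remaining = 632/840 ≈ 0.75238.
n = log₂(840/632) = ln(1.3291)/ln 2 ≈ 0.41046 half-lives.
t = n × t½ = 0.41046 × 121.99 ≈ 50.073 seconds.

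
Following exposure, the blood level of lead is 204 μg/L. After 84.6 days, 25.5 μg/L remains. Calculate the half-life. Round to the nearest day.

28 days

A/A₀ = 25.5/204 ≈ 0.125.
n = log₂(8) ≈ 3 half-lives elapsed in 84.6 days.
t½ = 84.6/3 ≈ 28.2 days.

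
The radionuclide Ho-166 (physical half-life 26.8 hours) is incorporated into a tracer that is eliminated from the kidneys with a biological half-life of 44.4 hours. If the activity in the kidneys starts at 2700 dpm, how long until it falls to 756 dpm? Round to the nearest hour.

1/t_eff = 1/t_phys + 1/t_biol = 1/26.8 + 1/44.4 = 0.059836 per hour.
t_eff = 26.8 × 44.4 / (26.8 + 44.4) ≈ 16.712 hours.
n = log₂(2700/756) ≈ 1.8365; t = 1.8365 × 16.712 ≈ 30.692 hours.

31 hours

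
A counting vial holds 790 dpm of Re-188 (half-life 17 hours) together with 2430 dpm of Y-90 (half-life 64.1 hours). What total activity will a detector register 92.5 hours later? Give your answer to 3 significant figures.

912 dpm

Re-188: 790 × (1/2)^(92.5/17) = 790 × (1/2)^5.4412 ≈ 18.183 dpm.
Y-90: 2430 × (1/2)^(92.5/64.1) = 2430 × (1/2)^1.4431 ≈ 893.72 dpm.
Total = 18.183 + 893.72 ≈ 911.91 dpm.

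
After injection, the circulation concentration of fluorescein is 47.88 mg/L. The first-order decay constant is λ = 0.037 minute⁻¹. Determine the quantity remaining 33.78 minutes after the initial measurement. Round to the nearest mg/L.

t½ = ln 2 / λ = 0.69315 / 0.037 ≈ 18.734 minutes.
Number of half-lives: n = 33.78/18.734 ≈ 1.8032.
Remaining = 47.88 × (1/2)^1.8032 = 47.88 × 0.28654 ≈ 13.72 mg/L.

14 mg/L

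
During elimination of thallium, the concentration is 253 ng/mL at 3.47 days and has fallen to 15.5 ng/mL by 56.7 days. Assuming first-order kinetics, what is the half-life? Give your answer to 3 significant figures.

13.2 days

Over Δt = 56.7 − 3.47 = 53.23 days, the level fell by a factor of 253/15.5 ≈ 16.323.
n = log₂(16.323) ≈ 4.0288 half-lives, so t½ = 53.23/4.0288 ≈ 13.212 days.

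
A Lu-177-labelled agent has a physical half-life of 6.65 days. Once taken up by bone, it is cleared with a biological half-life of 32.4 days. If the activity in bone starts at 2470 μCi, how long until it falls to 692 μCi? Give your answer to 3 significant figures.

10.1 days

1/t_eff = 1/t_phys + 1/t_biol = 1/6.65 + 1/32.4 = 0.18124 per day.
t_eff = 6.65 × 32.4 / (6.65 + 32.4) ≈ 5.5175 days.
n = log₂(2470/692) ≈ 1.8357; t = 1.8357 × 5.5175 ≈ 10.128 days.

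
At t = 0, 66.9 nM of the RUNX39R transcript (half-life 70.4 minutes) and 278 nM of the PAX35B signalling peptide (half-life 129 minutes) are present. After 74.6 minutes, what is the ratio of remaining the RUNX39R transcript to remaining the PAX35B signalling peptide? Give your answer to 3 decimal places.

RUNX39R transcript: 66.9 × (1/2)^(74.6/70.4) = 66.9 × (1/2)^1.0597 ≈ 32.095 nM.
PAX35B signalling peptide: 278 × (1/2)^(74.6/129) = 278 × (1/2)^0.57829 ≈ 186.19 nM.
Ratio ≈ 32.095 / 186.19 ≈ 0.17238.

0.172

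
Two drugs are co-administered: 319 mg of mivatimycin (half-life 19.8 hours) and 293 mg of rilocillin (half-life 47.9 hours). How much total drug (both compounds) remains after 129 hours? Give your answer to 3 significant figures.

mivatimycin: 319 × (1/2)^(129/19.8) = 319 × (1/2)^6.5152 ≈ 3.4877 mg.
rilocillin: 293 × (1/2)^(129/47.9) = 293 × (1/2)^2.6931 ≈ 45.307 mg.
Total = 3.4877 + 45.307 ≈ 48.794 mg.

48.8 mg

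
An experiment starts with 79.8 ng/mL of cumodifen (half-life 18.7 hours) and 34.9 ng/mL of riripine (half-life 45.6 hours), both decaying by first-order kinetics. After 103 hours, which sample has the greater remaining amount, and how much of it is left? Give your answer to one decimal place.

riripine, 7.3 ng/mL

cumodifen: 79.8 × (1/2)^5.508 ≈ 1.7536 ng/mL.
riripine: 34.9 × (1/2)^2.2588 ≈ 7.2923 ng/mL.
Riripine has more remaining, at ≈ 7.2923 ng/mL.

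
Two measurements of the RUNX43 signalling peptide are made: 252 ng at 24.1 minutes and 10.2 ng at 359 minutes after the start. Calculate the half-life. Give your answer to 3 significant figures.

Over Δt = 359 − 24.1 = 334.9 minutes, the level fell by a factor of 252/10.2 ≈ 24.706.
n = log₂(24.706) ≈ 4.6268 half-lives, so t½ = 334.9/4.6268 ≈ 72.383 minutes.

72.4 minutes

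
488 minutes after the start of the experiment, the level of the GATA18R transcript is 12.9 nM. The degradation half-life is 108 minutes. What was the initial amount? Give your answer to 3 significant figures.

Number of half-lives elapsed: n = 488/108 ≈ 4.5185.
A₀ = A × 2^n = 12.9 × 2^4.5185 = 12.9 × 22.92 ≈ 295.66 nM.

296 nM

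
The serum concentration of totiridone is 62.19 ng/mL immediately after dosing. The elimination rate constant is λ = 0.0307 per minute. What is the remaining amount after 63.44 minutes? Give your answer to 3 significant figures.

t½ = ln 2 / λ = 0.69315 / 0.0307 ≈ 22.578 minutes.
Number of half-lives: n = 63.44/22.578 ≈ 2.8098.
Remaining = 62.19 × (1/2)^2.8098 = 62.19 × 0.14261 ≈ 8.8692 ng/mL.

8.87 ng/mL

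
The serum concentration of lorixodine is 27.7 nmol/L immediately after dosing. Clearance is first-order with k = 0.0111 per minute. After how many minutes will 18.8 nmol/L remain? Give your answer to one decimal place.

t½ = ln 2 / k = 0.69315 / 0.0111 ≈ 62.446 minutes.
Fraction remaining = 18.8/27.7 ≈ 0.6787.
n = log₂(27.7/18.8) = ln(1.4734)/ln 2 ≈ 0.55915 half-lives.
t = n × t½ = 0.55915 × 62.446 ≈ 34.917 minutes.

34.9 minutes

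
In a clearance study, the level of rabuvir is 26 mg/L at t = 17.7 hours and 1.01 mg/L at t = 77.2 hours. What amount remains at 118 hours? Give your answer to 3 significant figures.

0.109 mg/L

Over Δt = 77.2 − 17.7 = 59.5 hours, the level fell by a factor of 26/1.01 ≈ 25.743.
n = log₂(25.743) ≈ 4.6861 half-lives, so t½ = 59.5/4.6861 ≈ 12.697 hours.
From t = 77.2 to t = 118: 1.01 × (1/2)^((118−77.2)/12.697) ≈ 0.1089 mg/L.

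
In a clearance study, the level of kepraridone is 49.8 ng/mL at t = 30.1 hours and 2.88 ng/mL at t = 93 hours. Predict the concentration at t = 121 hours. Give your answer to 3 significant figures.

0.810 ng/mL

Over Δt = 93 − 30.1 = 62.9 hours, the level fell by a factor of 49.8/2.88 ≈ 17.292.
n = log₂(17.292) ≈ 4.112 half-lives, so t½ = 62.9/4.112 ≈ 15.297 hours.
From t = 93 to t = 121: 2.88 × (1/2)^((121−93)/15.297) ≈ 0.80978 ng/mL.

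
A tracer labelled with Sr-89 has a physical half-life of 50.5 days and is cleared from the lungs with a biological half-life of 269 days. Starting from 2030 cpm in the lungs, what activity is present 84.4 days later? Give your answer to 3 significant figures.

513 cpm

1/t_eff = 1/t_phys + 1/t_biol = 1/50.5 + 1/269 = 0.023519 per day.
t_eff = 50.5 × 269 / (50.5 + 269) ≈ 42.518 days.
Remaining = 2030 × (1/2)^(84.4/42.518) = 2030 × (1/2)^1.985 ≈ 512.79 cpm.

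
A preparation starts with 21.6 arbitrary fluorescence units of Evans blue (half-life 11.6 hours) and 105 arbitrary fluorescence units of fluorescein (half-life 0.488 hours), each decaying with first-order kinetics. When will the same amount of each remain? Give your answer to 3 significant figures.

Set 21.6·(1/2)^(t/11.6) = 105·(1/2)^(t/0.488).
Taking log₂: log₂(21.6/105) = t·(1/11.6 − 1/0.488).
log₂(0.20571) = -2.2813; 1/11.6 − 1/0.488 = -1.963.
t = -2.2813 / -1.963 ≈ 1.1622 hours.

1.16 hours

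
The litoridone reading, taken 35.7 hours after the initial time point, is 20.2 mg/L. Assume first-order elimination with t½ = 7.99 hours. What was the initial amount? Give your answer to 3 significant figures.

447 mg/L

Number of half-lives elapsed: n = 35.7/7.99 ≈ 4.4681.
A₀ = A × 2^n = 20.2 × 2^4.4681 = 20.2 × 22.132 ≈ 447.07 mg/L.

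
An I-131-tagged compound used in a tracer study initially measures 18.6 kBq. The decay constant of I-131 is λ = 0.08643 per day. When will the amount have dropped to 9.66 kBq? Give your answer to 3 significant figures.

7.58 days

t½ = ln 2 / λ = 0.69315 / 0.08643 ≈ 8.0198 days.
Fraction remaining = 9.66/18.6 ≈ 0.51935.
n = log₂(18.6/9.66) = ln(1.9255)/ln 2 ≈ 0.94521 half-lives.
t = n × t½ = 0.94521 × 8.0198 ≈ 7.5803 days.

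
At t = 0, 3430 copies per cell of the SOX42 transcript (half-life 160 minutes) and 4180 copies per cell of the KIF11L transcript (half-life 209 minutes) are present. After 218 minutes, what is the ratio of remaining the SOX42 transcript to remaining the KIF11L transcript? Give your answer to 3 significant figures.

SOX42 transcript: 3430 × (1/2)^(218/160) = 3430 × (1/2)^1.3625 ≈ 1334 copies per cell.
KIF11L transcript: 4180 × (1/2)^(218/209) = 4180 × (1/2)^1.0431 ≈ 2028.5 copies per cell.
Ratio ≈ 1334 / 2028.5 ≈ 0.65759.

0.658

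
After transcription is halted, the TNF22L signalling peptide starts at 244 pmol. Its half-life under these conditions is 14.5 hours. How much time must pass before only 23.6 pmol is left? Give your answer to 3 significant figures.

Fraction remaining = 23.6/244 ≈ 0.096721.
n = log₂(244/23.6) = ln(10.339)/ln 2 ≈ 3.37 half-lives.
t = n × t½ = 3.37 × 14.5 ≈ 48.865 hours.

48.9 hours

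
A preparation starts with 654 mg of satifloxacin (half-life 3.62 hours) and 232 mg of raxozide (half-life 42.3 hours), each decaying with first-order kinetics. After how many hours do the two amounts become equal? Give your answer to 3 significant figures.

Set 654·(1/2)^(t/3.62) = 232·(1/2)^(t/42.3).
Taking log₂: log₂(654/232) = t·(1/3.62 − 1/42.3).
log₂(2.819) = 1.4952; 1/3.62 − 1/42.3 = 0.2526.
t = 1.4952 / 0.2526 ≈ 5.919 hours.

5.92 hours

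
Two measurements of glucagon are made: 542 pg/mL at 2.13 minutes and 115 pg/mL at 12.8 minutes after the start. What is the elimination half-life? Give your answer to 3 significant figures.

4.77 minutes

Over Δt = 12.8 − 2.13 = 10.67 minutes, the level fell by a factor of 542/115 ≈ 4.713.
n = log₂(4.713) ≈ 2.2367 half-lives, so t½ = 10.67/2.2367 ≈ 4.7705 minutes.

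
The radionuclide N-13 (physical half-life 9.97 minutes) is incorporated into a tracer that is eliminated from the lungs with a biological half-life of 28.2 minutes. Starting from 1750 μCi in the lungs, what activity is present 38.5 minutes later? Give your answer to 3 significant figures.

1/t_eff = 1/t_phys + 1/t_biol = 1/9.97 + 1/28.2 = 0.13576 per minute.
t_eff = 9.97 × 28.2 / (9.97 + 28.2) ≈ 7.3658 minutes.
Remaining = 1750 × (1/2)^(38.5/7.3658) = 1750 × (1/2)^5.2268 ≈ 46.731 μCi.

46.7 μCi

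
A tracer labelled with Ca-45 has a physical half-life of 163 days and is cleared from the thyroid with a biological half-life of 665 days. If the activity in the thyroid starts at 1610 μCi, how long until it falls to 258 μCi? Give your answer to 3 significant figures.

1/t_eff = 1/t_phys + 1/t_biol = 1/163 + 1/665 = 0.0076387 per day.
t_eff = 163 × 665 / (163 + 665) ≈ 130.91 days.
n = log₂(1610/258) ≈ 2.6416; t = 2.6416 × 130.91 ≈ 345.82 days.

346 days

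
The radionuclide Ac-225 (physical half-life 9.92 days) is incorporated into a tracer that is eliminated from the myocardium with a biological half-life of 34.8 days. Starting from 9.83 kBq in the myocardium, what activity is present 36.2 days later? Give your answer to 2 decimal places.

1/t_eff = 1/t_phys + 1/t_biol = 1/9.92 + 1/34.8 = 0.12954 per day.
t_eff = 9.92 × 34.8 / (9.92 + 34.8) ≈ 7.7195 days.
Remaining = 9.83 × (1/2)^(36.2/7.7195) = 9.83 × (1/2)^4.6894 ≈ 0.38097 kBq.

0.38 kBq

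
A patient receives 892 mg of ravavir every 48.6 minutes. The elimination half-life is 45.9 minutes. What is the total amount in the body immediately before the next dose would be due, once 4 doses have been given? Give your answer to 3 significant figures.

780 mg

The 4 doses were given 194.4, 145.8, 97.2, 48.6 minutes ago.
Total = 892·(1/2)^(194.4/45.9) + 892·(1/2)^(145.8/45.9) + 892·(1/2)^(97.2/45.9) + 892·(1/2)^(48.6/45.9)
      = 47.36 + 98.662 + 205.54 + 428.18 ≈ 779.74 mg.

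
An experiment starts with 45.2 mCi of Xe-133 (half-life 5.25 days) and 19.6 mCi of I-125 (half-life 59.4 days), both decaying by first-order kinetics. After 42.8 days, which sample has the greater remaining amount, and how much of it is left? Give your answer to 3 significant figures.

Xe-133: 45.2 × (1/2)^8.1524 ≈ 0.15886 mCi.
I-125: 19.6 × (1/2)^0.72054 ≈ 11.895 mCi.
I-125 has more remaining, at ≈ 11.895 mCi.

I-125, 11.9 mCi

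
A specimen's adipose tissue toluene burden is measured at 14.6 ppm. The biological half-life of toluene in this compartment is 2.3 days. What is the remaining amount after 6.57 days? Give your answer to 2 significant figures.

Number of half-lives: n = 6.57/2.3 ≈ 2.8565.
Remaining = 14.6 × (1/2)^2.8565 = 14.6 × 0.13807 ≈ 2.0158 ppm.

2.0 ppm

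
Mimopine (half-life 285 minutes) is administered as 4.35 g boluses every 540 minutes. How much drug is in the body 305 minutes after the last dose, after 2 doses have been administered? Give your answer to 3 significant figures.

The 2 doses were given 845, 305 minutes ago.
Total = 4.35·(1/2)^(845/285) + 4.35·(1/2)^(305/285)
      = 0.55714 + 2.0717 ≈ 2.6289 g.

2.63 g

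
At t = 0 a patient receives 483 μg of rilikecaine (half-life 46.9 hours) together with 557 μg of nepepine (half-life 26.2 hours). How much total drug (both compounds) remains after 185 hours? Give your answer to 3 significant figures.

35.5 μg

rilikecaine: 483 × (1/2)^(185/46.9) = 483 × (1/2)^3.9446 ≈ 31.37 μg.
nepepine: 557 × (1/2)^(185/26.2) = 557 × (1/2)^7.0611 ≈ 4.1712 μg.
Total = 31.37 + 4.1712 ≈ 35.541 μg.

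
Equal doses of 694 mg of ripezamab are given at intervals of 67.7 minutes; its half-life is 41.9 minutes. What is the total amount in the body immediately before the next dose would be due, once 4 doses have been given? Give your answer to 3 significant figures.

332 mg

The 4 doses were given 270.8, 203.1, 135.4, 67.7 minutes ago.
Total = 694·(1/2)^(270.8/41.9) + 694·(1/2)^(203.1/41.9) + 694·(1/2)^(135.4/41.9) + 694·(1/2)^(67.7/41.9)
      = 7.8668 + 24.11 + 73.889 + 226.45 ≈ 332.31 mg.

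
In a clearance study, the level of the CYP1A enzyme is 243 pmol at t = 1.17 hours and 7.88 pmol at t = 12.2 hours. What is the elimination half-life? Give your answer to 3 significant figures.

Over Δt = 12.2 − 1.17 = 11.03 hours, the level fell by a factor of 243/7.88 ≈ 30.838.
n = log₂(30.838) ≈ 4.9466 half-lives, so t½ = 11.03/4.9466 ≈ 2.2298 hours.

2.23 hours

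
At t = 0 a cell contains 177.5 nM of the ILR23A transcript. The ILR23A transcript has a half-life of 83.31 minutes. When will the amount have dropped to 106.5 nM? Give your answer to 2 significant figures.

Fraction remaining = 106.5/177.5 ≈ 0.6.
n = log₂(177.5/106.5) = ln(1.6667)/ln 2 ≈ 0.73697 half-lives.
t = n × t½ = 0.73697 × 83.31 ≈ 61.397 minutes.

61 minutes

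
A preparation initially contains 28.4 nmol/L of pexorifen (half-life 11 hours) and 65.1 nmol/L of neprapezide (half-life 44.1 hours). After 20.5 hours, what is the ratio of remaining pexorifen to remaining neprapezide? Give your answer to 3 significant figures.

pexorifen: 28.4 × (1/2)^(20.5/11) = 28.4 × (1/2)^1.8636 ≈ 7.8038 nmol/L.
neprapezide: 65.1 × (1/2)^(20.5/44.1) = 65.1 × (1/2)^0.46485 ≈ 47.168 nmol/L.
Ratio ≈ 7.8038 / 47.168 ≈ 0.16545.

0.165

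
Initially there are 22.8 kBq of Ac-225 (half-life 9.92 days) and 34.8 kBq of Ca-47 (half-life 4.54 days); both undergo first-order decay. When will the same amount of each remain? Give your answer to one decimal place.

Set 22.8·(1/2)^(t/9.92) = 34.8·(1/2)^(t/4.54).
Taking log₂: log₂(22.8/34.8) = t·(1/9.92 − 1/4.54).
log₂(0.65517) = -0.61005; 1/9.92 − 1/4.54 = -0.11946.
t = -0.61005 / -0.11946 ≈ 5.1069 days.

5.1 days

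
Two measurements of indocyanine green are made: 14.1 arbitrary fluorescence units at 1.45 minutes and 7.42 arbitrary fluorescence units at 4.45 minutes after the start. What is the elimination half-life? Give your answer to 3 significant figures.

Over Δt = 4.45 − 1.45 = 3 minutes, the level fell by a factor of 14.1/7.42 ≈ 1.9003.
n = log₂(1.9003) ≈ 0.9262 half-lives, so t½ = 3/0.9262 ≈ 3.239 minutes.

3.24 minutes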